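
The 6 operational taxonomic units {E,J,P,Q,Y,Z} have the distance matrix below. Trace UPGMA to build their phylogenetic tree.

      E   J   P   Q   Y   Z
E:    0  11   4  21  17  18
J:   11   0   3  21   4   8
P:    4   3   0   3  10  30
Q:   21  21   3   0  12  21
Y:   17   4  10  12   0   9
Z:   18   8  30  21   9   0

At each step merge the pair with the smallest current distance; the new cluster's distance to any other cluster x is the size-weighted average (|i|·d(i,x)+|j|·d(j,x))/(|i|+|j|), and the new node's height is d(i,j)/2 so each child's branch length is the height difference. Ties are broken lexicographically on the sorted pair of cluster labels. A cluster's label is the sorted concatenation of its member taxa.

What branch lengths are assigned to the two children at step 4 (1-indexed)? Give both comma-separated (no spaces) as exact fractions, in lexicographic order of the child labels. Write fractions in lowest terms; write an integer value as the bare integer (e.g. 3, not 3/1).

43/24,57/8

1. join J+P (d=3) ⇒ JP; edges |J|=3/2, |P|=3/2
  updated: d(E,JP)=15/2, d(JP,Q)=12, d(JP,Y)=7, d(JP,Z)=19
2. join JP+Y (d=7) ⇒ JPY; edges |JP|=2, |Y|=7/2
  updated: d(E,JPY)=32/3, d(JPY,Q)=12, d(JPY,Z)=47/3
3. join E+JPY (d=32/3) ⇒ EJPY; edges |E|=16/3, |JPY|=11/6
  updated: d(EJPY,Q)=57/4, d(EJPY,Z)=65/4
4. join EJPY+Q (d=57/4) ⇒ EJPQY; edges |EJPY|=43/24, |Q|=57/8
  updated: d(EJPQY,Z)=86/5
5. join EJPQY+Z (d=86/5) ⇒ EJPQYZ; edges |EJPQY|=59/40, |Z|=43/5
final tree: (((E:16/3,((J:3/2,P:3/2):2,Y:7/2):11/6):43/24,Q:57/8):59/40,Z:43/5)
total length: 4159/120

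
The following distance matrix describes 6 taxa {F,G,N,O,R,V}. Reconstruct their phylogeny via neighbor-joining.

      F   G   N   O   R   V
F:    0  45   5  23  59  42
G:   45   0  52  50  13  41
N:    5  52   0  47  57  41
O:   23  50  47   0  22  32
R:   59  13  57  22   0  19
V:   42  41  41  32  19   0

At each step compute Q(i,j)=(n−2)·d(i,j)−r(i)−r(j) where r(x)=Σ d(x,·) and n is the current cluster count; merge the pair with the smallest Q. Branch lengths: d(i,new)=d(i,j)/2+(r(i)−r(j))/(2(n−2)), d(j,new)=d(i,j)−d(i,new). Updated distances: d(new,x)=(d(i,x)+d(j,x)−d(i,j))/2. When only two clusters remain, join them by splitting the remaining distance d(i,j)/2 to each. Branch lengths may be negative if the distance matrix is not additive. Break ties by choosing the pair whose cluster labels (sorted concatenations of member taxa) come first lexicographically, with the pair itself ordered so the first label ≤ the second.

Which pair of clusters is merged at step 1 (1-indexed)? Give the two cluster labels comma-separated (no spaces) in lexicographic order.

step 1: merge (F,N) at d=5, Q=-356; branch lengths F→-1, N→6; new cluster FN
  updated: d(FN,G)=46, d(FN,O)=65/2, d(FN,R)=111/2, d(FN,V)=39
step 2: merge (G,R) at d=13, Q=-441/2; branch lengths G→53/4, R→-1/4; new cluster GR
  updated: d(FN,GR)=177/4, d(GR,O)=59/2, d(GR,V)=47/2
step 3: merge (FN,O) at d=65/2, Q=-579/4; branch lengths FN→347/16, O→173/16; new cluster FNO
  updated: d(FNO,GR)=165/8, d(FNO,V)=77/4
step 4: merge (FNO,GR) at d=165/8, Q=-507/8; branch lengths FNO→131/16, GR→199/16; new cluster FGNOR
  updated: d(FGNOR,V)=177/16
step 5: merge (FGNOR,V) at d=177/16; branch lengths FGNOR→177/32, V→177/32; new cluster FGNORV
final tree: ((((F:-1,N:6):347/16,O:173/16):131/16,(G:53/4,R:-1/4):199/16):177/32,V:177/32)
total length: 1315/16

F,N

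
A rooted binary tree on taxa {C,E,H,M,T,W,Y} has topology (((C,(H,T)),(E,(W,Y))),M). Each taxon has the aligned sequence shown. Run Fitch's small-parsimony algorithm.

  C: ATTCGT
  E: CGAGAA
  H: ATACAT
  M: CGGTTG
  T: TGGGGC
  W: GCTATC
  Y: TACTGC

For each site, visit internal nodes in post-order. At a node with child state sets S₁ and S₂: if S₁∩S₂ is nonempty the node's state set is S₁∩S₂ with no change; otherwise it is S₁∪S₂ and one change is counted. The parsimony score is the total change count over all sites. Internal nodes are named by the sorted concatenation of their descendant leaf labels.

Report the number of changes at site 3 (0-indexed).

4

[col 0] HT: children H:{A}, T:{T} ∪→ {A,T}; cost 1
[col 0] CHT: children C:{A}, HT:{A,T} ∩→ {A}; cost 0
[col 0] WY: children W:{G}, Y:{T} ∪→ {G,T}; cost 1
[col 0] EWY: children E:{C}, WY:{G,T} ∪→ {C,G,T}; cost 1
[col 0] CEHTWY: children CHT:{A}, EWY:{C,G,T} ∪→ {A,C,G,T}; cost 1
[col 0] CEHMTWY: children CEHTWY:{A,C,G,T}, M:{C} ∩→ {C}; cost 0
[col 1] HT: children H:{T}, T:{G} ∪→ {G,T}; cost 1
[col 1] CHT: children C:{T}, HT:{G,T} ∩→ {T}; cost 0
[col 1] WY: children W:{C}, Y:{A} ∪→ {A,C}; cost 1
[col 1] EWY: children E:{G}, WY:{A,C} ∪→ {A,C,G}; cost 1
[col 1] CEHTWY: children CHT:{T}, EWY:{A,C,G} ∪→ {A,C,G,T}; cost 1
[col 1] CEHMTWY: children CEHTWY:{A,C,G,T}, M:{G} ∩→ {G}; cost 0
[col 2] HT: children H:{A}, T:{G} ∪→ {A,G}; cost 1
[col 2] CHT: children C:{T}, HT:{A,G} ∪→ {A,G,T}; cost 1
[col 2] WY: children W:{T}, Y:{C} ∪→ {C,T}; cost 1
[col 2] EWY: children E:{A}, WY:{C,T} ∪→ {A,C,T}; cost 1
[col 2] CEHTWY: children CHT:{A,G,T}, EWY:{A,C,T} ∩→ {A,T}; cost 0
[col 2] CEHMTWY: children CEHTWY:{A,T}, M:{G} ∪→ {A,G,T}; cost 1
[col 3] HT: children H:{C}, T:{G} ∪→ {C,G}; cost 1
[col 3] CHT: children C:{C}, HT:{C,G} ∩→ {C}; cost 0
[col 3] WY: children W:{A}, Y:{T} ∪→ {A,T}; cost 1
[col 3] EWY: children E:{G}, WY:{A,T} ∪→ {A,G,T}; cost 1
[col 3] CEHTWY: children CHT:{C}, EWY:{A,G,T} ∪→ {A,C,G,T}; cost 1
[col 3] CEHMTWY: children CEHTWY:{A,C,G,T}, M:{T} ∩→ {T}; cost 0
[col 4] HT: children H:{A}, T:{G} ∪→ {A,G}; cost 1
[col 4] CHT: children C:{G}, HT:{A,G} ∩→ {G}; cost 0
[col 4] WY: children W:{T}, Y:{G} ∪→ {G,T}; cost 1
[col 4] EWY: children E:{A}, WY:{G,T} ∪→ {A,G,T}; cost 1
[col 4] CEHTWY: children CHT:{G}, EWY:{A,G,T} ∩→ {G}; cost 0
[col 4] CEHMTWY: children CEHTWY:{G}, M:{T} ∪→ {G,T}; cost 1
[col 5] HT: children H:{T}, T:{C} ∪→ {C,T}; cost 1
[col 5] CHT: children C:{T}, HT:{C,T} ∩→ {T}; cost 0
[col 5] WY: children W:{C}, Y:{C} ∩→ {C}; cost 0
[col 5] EWY: children E:{A}, WY:{C} ∪→ {A,C}; cost 1
[col 5] CEHTWY: children CHT:{T}, EWY:{A,C} ∪→ {A,C,T}; cost 1
[col 5] CEHMTWY: children CEHTWY:{A,C,T}, M:{G} ∪→ {A,C,G,T}; cost 1
per-site changes: [4, 4, 5, 4, 4, 4]; total = 25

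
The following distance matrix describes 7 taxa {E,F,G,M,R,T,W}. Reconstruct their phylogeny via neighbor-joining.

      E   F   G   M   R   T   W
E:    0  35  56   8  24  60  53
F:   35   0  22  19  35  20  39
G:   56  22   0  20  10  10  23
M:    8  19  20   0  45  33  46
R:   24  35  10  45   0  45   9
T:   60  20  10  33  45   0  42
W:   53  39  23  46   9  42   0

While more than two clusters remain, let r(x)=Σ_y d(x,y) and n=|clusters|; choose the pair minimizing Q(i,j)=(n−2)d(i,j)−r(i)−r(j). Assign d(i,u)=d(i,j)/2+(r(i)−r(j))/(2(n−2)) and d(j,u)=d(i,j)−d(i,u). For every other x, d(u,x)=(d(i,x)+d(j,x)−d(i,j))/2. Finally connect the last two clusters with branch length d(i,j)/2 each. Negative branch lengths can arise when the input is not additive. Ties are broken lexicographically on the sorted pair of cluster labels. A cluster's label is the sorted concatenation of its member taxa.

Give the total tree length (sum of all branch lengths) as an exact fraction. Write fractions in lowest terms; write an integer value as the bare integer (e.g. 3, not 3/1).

1241/16

1. join E+M (d=8, Q=-367) ⇒ EM; edges |E|=21/2, |M|=-5/2
  updated: d(EM,F)=23, d(EM,G)=34, d(EM,R)=61/2, d(EM,T)=85/2, d(EM,W)=91/2
2. join R+W (d=9, Q=-252) ⇒ RW; edges |R|=7/8, |W|=65/8
  updated: d(EM,RW)=67/2, d(F,RW)=65/2, d(G,RW)=12, d(RW,T)=39
3. join EM+F (d=23, Q=-323/2) ⇒ EFM; edges |EM|=209/12, |F|=67/12
  updated: d(EFM,G)=33/2, d(EFM,RW)=43/2, d(EFM,T)=79/4
4. join EFM+RW (d=43/2, Q=-349/4) ⇒ EFMRW; edges |EFM|=113/16, |RW|=231/16
  updated: d(EFMRW,G)=7/2, d(EFMRW,T)=149/8
5. join EFMRW+G (d=7/2, Q=-257/8) ⇒ EFGMRW; edges |EFMRW|=97/16, |G|=-41/16
  updated: d(EFGMRW,T)=201/16
6. join EFGMRW+T (d=201/16) ⇒ EFGMRTW; edges |EFGMRW|=201/32, |T|=201/32
final tree: (((((E:21/2,M:-5/2):209/12,F:67/12):113/16,(R:7/8,W:65/8):231/16):97/16,G:-41/16):201/32,T:201/32)
total length: 1241/16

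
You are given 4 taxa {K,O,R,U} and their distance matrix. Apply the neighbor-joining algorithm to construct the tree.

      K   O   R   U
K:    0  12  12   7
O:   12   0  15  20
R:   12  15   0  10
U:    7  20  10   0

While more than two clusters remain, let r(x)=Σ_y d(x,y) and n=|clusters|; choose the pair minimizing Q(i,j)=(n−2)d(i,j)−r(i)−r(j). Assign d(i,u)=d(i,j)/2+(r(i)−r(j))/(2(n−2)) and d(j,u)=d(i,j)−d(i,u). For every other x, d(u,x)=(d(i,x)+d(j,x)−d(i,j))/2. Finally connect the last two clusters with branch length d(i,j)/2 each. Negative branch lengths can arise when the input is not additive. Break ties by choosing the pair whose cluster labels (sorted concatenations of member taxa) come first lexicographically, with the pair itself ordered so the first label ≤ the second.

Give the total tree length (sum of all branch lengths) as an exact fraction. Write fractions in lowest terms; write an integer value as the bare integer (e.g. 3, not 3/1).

49/2

step 1: merge (K,O) at d=12, Q=-54; branch lengths K→2, O→10; new cluster KO
  updated: d(KO,R)=15/2, d(KO,U)=15/2
step 2: merge (KO,R) at d=15/2, Q=-25; branch lengths KO→5/2, R→5; new cluster KOR
  updated: d(KOR,U)=5
step 3: merge (KOR,U) at d=5; branch lengths KOR→5/2, U→5/2; new cluster KORU
final tree: (((K:2,O:10):5/2,R:5):5/2,U:5/2)
total length: 49/2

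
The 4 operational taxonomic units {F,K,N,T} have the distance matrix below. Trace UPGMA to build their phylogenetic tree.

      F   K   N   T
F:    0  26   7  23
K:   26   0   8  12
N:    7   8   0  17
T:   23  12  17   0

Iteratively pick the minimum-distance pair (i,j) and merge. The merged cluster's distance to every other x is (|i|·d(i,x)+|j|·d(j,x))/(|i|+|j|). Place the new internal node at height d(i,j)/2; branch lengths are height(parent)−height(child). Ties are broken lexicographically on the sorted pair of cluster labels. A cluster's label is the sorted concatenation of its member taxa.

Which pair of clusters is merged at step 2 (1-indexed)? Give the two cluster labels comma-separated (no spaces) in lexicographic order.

step 1: merge (F,N) at d=7; branch lengths F→7/2, N→7/2; new cluster FN
  updated: d(FN,K)=17, d(FN,T)=20
step 2: merge (K,T) at d=12; branch lengths K→6, T→6; new cluster KT
  updated: d(FN,KT)=37/2
step 3: merge (FN,KT) at d=37/2; branch lengths FN→23/4, KT→13/4; new cluster FKNT
final tree: ((F:7/2,N:7/2):23/4,(K:6,T:6):13/4)
total length: 28

K,T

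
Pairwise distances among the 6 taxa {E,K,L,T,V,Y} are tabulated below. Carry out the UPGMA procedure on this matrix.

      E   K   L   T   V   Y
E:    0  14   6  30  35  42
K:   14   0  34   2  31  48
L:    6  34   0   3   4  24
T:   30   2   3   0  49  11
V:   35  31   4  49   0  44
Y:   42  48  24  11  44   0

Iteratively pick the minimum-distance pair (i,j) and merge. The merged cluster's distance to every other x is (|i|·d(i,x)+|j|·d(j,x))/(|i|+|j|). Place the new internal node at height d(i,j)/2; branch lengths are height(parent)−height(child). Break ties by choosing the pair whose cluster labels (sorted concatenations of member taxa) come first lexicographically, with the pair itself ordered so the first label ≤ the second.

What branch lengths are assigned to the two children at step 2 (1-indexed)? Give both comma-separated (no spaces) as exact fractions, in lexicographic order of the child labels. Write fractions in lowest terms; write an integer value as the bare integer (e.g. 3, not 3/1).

2,2

1. join K+T (d=2) ⇒ KT; edges |K|=1, |T|=1
  updated: d(E,KT)=22, d(KT,L)=37/2, d(KT,V)=40, d(KT,Y)=59/2
2. join L+V (d=4) ⇒ LV; edges |L|=2, |V|=2
  updated: d(E,LV)=41/2, d(KT,LV)=117/4, d(LV,Y)=34
3. join E+LV (d=41/2) ⇒ ELV; edges |E|=41/4, |LV|=33/4
  updated: d(ELV,KT)=161/6, d(ELV,Y)=110/3
4. join ELV+KT (d=161/6) ⇒ EKLTV; edges |ELV|=19/6, |KT|=149/12
  updated: d(EKLTV,Y)=169/5
5. join EKLTV+Y (d=169/5) ⇒ EKLTVY; edges |EKLTV|=209/60, |Y|=169/10
final tree: (((E:41/4,(L:2,V:2):33/4):19/6,(K:1,T:1):149/12):209/60,Y:169/10)
total length: 907/15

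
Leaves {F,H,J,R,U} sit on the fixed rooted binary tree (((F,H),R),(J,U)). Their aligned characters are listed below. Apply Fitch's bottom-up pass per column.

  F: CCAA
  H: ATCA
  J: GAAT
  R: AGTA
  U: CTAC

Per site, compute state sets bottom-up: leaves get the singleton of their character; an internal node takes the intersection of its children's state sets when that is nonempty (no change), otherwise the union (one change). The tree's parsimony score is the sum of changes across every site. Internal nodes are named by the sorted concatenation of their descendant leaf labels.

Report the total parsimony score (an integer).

10

[col 0] FH: children F:{C}, H:{A} ∪→ {A,C}; cost 1
[col 0] FHR: children FH:{A,C}, R:{A} ∩→ {A}; cost 0
[col 0] JU: children J:{G}, U:{C} ∪→ {C,G}; cost 1
[col 0] FHJRU: children FHR:{A}, JU:{C,G} ∪→ {A,C,G}; cost 1
[col 1] FH: children F:{C}, H:{T} ∪→ {C,T}; cost 1
[col 1] FHR: children FH:{C,T}, R:{G} ∪→ {C,G,T}; cost 1
[col 1] JU: children J:{A}, U:{T} ∪→ {A,T}; cost 1
[col 1] FHJRU: children FHR:{C,G,T}, JU:{A,T} ∩→ {T}; cost 0
[col 2] FH: children F:{A}, H:{C} ∪→ {A,C}; cost 1
[col 2] FHR: children FH:{A,C}, R:{T} ∪→ {A,C,T}; cost 1
[col 2] JU: children J:{A}, U:{A} ∩→ {A}; cost 0
[col 2] FHJRU: children FHR:{A,C,T}, JU:{A} ∩→ {A}; cost 0
[col 3] FH: children F:{A}, H:{A} ∩→ {A}; cost 0
[col 3] FHR: children FH:{A}, R:{A} ∩→ {A}; cost 0
[col 3] JU: children J:{T}, U:{C} ∪→ {C,T}; cost 1
[col 3] FHJRU: children FHR:{A}, JU:{C,T} ∪→ {A,C,T}; cost 1
per-site changes: [3, 3, 2, 2]; total = 10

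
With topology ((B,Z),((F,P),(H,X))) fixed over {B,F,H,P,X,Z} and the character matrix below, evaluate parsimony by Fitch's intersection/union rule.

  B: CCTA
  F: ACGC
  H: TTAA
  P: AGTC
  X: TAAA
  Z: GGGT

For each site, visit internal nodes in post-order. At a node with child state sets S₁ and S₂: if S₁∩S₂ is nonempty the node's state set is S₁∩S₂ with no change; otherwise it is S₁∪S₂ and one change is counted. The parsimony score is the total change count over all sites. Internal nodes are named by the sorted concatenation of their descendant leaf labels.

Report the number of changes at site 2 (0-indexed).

[col 0] BZ: children B:{C}, Z:{G} ∪→ {C,G}; cost 1
[col 0] FP: children F:{A}, P:{A} ∩→ {A}; cost 0
[col 0] HX: children H:{T}, X:{T} ∩→ {T}; cost 0
[col 0] FHPX: children FP:{A}, HX:{T} ∪→ {A,T}; cost 1
[col 0] BFHPXZ: children BZ:{C,G}, FHPX:{A,T} ∪→ {A,C,G,T}; cost 1
[col 1] BZ: children B:{C}, Z:{G} ∪→ {C,G}; cost 1
[col 1] FP: children F:{C}, P:{G} ∪→ {C,G}; cost 1
[col 1] HX: children H:{T}, X:{A} ∪→ {A,T}; cost 1
[col 1] FHPX: children FP:{C,G}, HX:{A,T} ∪→ {A,C,G,T}; cost 1
[col 1] BFHPXZ: children BZ:{C,G}, FHPX:{A,C,G,T} ∩→ {C,G}; cost 0
[col 2] BZ: children B:{T}, Z:{G} ∪→ {G,T}; cost 1
[col 2] FP: children F:{G}, P:{T} ∪→ {G,T}; cost 1
[col 2] HX: children H:{A}, X:{A} ∩→ {A}; cost 0
[col 2] FHPX: children FP:{G,T}, HX:{A} ∪→ {A,G,T}; cost 1
[col 2] BFHPXZ: children BZ:{G,T}, FHPX:{A,G,T} ∩→ {G,T}; cost 0
[col 3] BZ: children B:{A}, Z:{T} ∪→ {A,T}; cost 1
[col 3] FP: children F:{C}, P:{C} ∩→ {C}; cost 0
[col 3] HX: children H:{A}, X:{A} ∩→ {A}; cost 0
[col 3] FHPX: children FP:{C}, HX:{A} ∪→ {A,C}; cost 1
[col 3] BFHPXZ: children BZ:{A,T}, FHPX:{A,C} ∩→ {A}; cost 0
per-site changes: [3, 4, 3, 2]; total = 12

3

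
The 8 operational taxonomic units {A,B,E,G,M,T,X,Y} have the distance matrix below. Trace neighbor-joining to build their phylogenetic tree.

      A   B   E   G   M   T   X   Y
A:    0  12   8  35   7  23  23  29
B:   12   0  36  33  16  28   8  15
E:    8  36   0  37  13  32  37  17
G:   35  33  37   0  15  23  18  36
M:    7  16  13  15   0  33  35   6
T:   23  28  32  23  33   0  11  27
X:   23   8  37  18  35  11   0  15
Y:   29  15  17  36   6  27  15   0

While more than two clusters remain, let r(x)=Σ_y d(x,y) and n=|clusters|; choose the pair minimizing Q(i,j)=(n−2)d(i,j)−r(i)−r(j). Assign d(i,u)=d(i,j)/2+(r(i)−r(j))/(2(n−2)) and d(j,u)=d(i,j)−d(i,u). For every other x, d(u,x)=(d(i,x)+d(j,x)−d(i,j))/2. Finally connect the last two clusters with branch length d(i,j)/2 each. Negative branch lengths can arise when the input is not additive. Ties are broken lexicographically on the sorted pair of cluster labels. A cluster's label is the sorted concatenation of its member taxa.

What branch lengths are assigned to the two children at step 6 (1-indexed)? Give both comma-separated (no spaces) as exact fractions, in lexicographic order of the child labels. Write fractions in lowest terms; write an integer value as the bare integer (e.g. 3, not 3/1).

183/64,905/64

iteration 1: select A,E (d=8, Q=-269); attach at lengths (5/12, 91/12); label the merged cluster AE
  updated: d(AE,B)=20, d(AE,G)=32, d(AE,M)=6, d(AE,T)=47/2, d(AE,X)=26, d(AE,Y)=19
iteration 2: select AE,M (d=6, Q=-415/2); attach at lengths (91/20, 29/20); label the merged cluster AEM
  updated: d(AEM,B)=15, d(AEM,G)=41/2, d(AEM,T)=101/4, d(AEM,X)=55/2, d(AEM,Y)=19/2
iteration 3: select AEM,Y (d=19/2, Q=-649/4); attach at lengths (133/32, 171/32); label the merged cluster AEMY
  updated: d(AEMY,B)=41/4, d(AEMY,G)=47/2, d(AEMY,T)=171/8, d(AEMY,X)=33/2
iteration 4: select AEMY,B (d=41/4, Q=-961/8); attach at lengths (185/48, 307/48); label the merged cluster ABEMY
  updated: d(ABEMY,G)=185/8, d(ABEMY,T)=313/16, d(ABEMY,X)=57/8
iteration 5: select ABEMY,X (d=57/8, Q=-1147/16); attach at lengths (447/64, 9/64); label the merged cluster ABEMXY
  updated: d(ABEMXY,G)=17, d(ABEMXY,T)=375/32
iteration 6: select ABEMXY,G (d=17, Q=-1655/32); attach at lengths (183/64, 905/64); label the merged cluster ABEGMXY
  updated: d(ABEGMXY,T)=567/64
iteration 7: select ABEGMXY,T (d=567/64); attach at lengths (567/128, 567/128); label the merged cluster ABEGMTXY
final tree: (((((((A:5/12,E:91/12):91/20,M:29/20):133/32,Y:171/32):185/48,B:307/48):447/64,X:9/64):183/64,G:905/64):567/128,T:567/128)
total length: 4271/64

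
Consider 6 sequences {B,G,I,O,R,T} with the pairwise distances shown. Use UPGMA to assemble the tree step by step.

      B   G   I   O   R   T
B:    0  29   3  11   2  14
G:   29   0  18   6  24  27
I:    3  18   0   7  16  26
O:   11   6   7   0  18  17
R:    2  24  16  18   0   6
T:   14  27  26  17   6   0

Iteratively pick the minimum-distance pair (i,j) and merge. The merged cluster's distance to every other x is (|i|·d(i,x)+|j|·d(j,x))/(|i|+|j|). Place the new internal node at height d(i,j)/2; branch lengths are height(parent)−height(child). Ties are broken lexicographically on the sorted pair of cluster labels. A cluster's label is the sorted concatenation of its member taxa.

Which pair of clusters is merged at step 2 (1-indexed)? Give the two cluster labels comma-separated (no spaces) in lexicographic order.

step 1: merge (B,R) at d=2; branch lengths B→1, R→1; new cluster BR
  updated: d(BR,G)=53/2, d(BR,I)=19/2, d(BR,O)=29/2, d(BR,T)=10
step 2: merge (G,O) at d=6; branch lengths G→3, O→3; new cluster GO
  updated: d(BR,GO)=41/2, d(GO,I)=25/2, d(GO,T)=22
step 3: merge (BR,I) at d=19/2; branch lengths BR→15/4, I→19/4; new cluster BIR
  updated: d(BIR,GO)=107/6, d(BIR,T)=46/3
step 4: merge (BIR,T) at d=46/3; branch lengths BIR→35/12, T→23/3; new cluster BIRT
  updated: d(BIRT,GO)=151/8
step 5: merge (BIRT,GO) at d=151/8; branch lengths BIRT→85/48, GO→103/16; new cluster BGIORT
final tree: ((((B:1,R:1):15/4,I:19/4):35/12,T:23/3):85/48,(G:3,O:3):103/16)
total length: 847/24

G,O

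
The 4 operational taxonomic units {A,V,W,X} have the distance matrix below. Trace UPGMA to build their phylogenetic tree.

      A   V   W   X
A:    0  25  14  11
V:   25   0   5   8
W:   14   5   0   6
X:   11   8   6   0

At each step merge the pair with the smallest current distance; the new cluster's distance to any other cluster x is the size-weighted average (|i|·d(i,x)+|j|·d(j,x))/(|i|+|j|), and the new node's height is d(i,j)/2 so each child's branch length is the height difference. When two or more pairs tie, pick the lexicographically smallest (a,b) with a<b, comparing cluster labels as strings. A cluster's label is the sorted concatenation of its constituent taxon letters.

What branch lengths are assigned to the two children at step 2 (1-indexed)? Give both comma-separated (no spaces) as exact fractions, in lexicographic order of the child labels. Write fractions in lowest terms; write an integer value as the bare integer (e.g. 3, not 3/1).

1,7/2

step 1: merge (V,W) at d=5; branch lengths V→5/2, W→5/2; new cluster VW
  updated: d(A,VW)=39/2, d(VW,X)=7
step 2: merge (VW,X) at d=7; branch lengths VW→1, X→7/2; new cluster VWX
  updated: d(A,VWX)=50/3
step 3: merge (A,VWX) at d=50/3; branch lengths A→25/3, VWX→29/6; new cluster AVWX
final tree: (A:25/3,((V:5/2,W:5/2):1,X:7/2):29/6)
total length: 68/3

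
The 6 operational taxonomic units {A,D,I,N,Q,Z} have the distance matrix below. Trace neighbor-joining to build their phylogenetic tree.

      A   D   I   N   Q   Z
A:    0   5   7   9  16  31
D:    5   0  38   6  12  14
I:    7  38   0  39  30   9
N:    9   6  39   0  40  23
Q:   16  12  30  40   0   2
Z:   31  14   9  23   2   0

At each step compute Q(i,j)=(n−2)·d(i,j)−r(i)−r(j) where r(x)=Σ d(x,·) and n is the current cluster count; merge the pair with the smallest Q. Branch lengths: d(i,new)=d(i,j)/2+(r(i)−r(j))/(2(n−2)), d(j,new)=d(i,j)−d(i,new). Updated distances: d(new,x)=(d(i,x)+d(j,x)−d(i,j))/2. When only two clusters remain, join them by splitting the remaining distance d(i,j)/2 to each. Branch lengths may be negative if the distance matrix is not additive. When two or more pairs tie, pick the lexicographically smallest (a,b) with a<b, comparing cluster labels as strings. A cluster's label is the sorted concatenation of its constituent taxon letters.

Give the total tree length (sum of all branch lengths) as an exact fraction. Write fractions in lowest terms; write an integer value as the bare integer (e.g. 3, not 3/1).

step 1: merge (Q,Z) at d=2, Q=-171; branch lengths Q→29/8, Z→-13/8; new cluster QZ
  updated: d(A,QZ)=45/2, d(D,QZ)=12, d(I,QZ)=37/2, d(N,QZ)=61/2
step 2: merge (I,QZ) at d=37/2, Q=-261/2; branch lengths I→149/12, QZ→73/12; new cluster IQZ
  updated: d(A,IQZ)=11/2, d(D,IQZ)=63/4, d(IQZ,N)=51/2
step 3: merge (A,IQZ) at d=11/2, Q=-221/4; branch lengths A→-65/16, IQZ→153/16; new cluster AIQZ
  updated: d(AIQZ,D)=61/8, d(AIQZ,N)=29/2
step 4: merge (AIQZ,D) at d=61/8, Q=-225/8; branch lengths AIQZ→129/16, D→-7/16; new cluster ADIQZ
  updated: d(ADIQZ,N)=103/16
step 5: merge (ADIQZ,N) at d=103/16; branch lengths ADIQZ→103/32, N→103/32; new cluster ADINQZ
final tree: (((A:-65/16,(I:149/12,(Q:29/8,Z:-13/8):73/12):153/16):129/16,D:-7/16):103/32,N:103/32)
total length: 641/16

641/16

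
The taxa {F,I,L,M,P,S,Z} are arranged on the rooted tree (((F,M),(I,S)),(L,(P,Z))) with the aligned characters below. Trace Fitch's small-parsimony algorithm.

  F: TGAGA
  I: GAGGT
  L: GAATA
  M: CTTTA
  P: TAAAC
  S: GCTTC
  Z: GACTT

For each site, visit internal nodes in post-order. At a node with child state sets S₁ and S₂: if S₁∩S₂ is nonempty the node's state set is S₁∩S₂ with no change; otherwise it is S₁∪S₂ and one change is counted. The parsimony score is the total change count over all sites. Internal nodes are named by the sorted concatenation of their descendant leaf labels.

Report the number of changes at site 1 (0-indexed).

3

[col 0] FM: children F:{T}, M:{C} ∪→ {C,T}; cost 1
[col 0] IS: children I:{G}, S:{G} ∩→ {G}; cost 0
[col 0] FIMS: children FM:{C,T}, IS:{G} ∪→ {C,G,T}; cost 1
[col 0] PZ: children P:{T}, Z:{G} ∪→ {G,T}; cost 1
[col 0] LPZ: children L:{G}, PZ:{G,T} ∩→ {G}; cost 0
[col 0] FILMPSZ: children FIMS:{C,G,T}, LPZ:{G} ∩→ {G}; cost 0
[col 1] FM: children F:{G}, M:{T} ∪→ {G,T}; cost 1
[col 1] IS: children I:{A}, S:{C} ∪→ {A,C}; cost 1
[col 1] FIMS: children FM:{G,T}, IS:{A,C} ∪→ {A,C,G,T}; cost 1
[col 1] PZ: children P:{A}, Z:{A} ∩→ {A}; cost 0
[col 1] LPZ: children L:{A}, PZ:{A} ∩→ {A}; cost 0
[col 1] FILMPSZ: children FIMS:{A,C,G,T}, LPZ:{A} ∩→ {A}; cost 0
[col 2] FM: children F:{A}, M:{T} ∪→ {A,T}; cost 1
[col 2] IS: children I:{G}, S:{T} ∪→ {G,T}; cost 1
[col 2] FIMS: children FM:{A,T}, IS:{G,T} ∩→ {T}; cost 0
[col 2] PZ: children P:{A}, Z:{C} ∪→ {A,C}; cost 1
[col 2] LPZ: children L:{A}, PZ:{A,C} ∩→ {A}; cost 0
[col 2] FILMPSZ: children FIMS:{T}, LPZ:{A} ∪→ {A,T}; cost 1
[col 3] FM: children F:{G}, M:{T} ∪→ {G,T}; cost 1
[col 3] IS: children I:{G}, S:{T} ∪→ {G,T}; cost 1
[col 3] FIMS: children FM:{G,T}, IS:{G,T} ∩→ {G,T}; cost 0
[col 3] PZ: children P:{A}, Z:{T} ∪→ {A,T}; cost 1
[col 3] LPZ: children L:{T}, PZ:{A,T} ∩→ {T}; cost 0
[col 3] FILMPSZ: children FIMS:{G,T}, LPZ:{T} ∩→ {T}; cost 0
[col 4] FM: children F:{A}, M:{A} ∩→ {A}; cost 0
[col 4] IS: children I:{T}, S:{C} ∪→ {C,T}; cost 1
[col 4] FIMS: children FM:{A}, IS:{C,T} ∪→ {A,C,T}; cost 1
[col 4] PZ: children P:{C}, Z:{T} ∪→ {C,T}; cost 1
[col 4] LPZ: children L:{A}, PZ:{C,T} ∪→ {A,C,T}; cost 1
[col 4] FILMPSZ: children FIMS:{A,C,T}, LPZ:{A,C,T} ∩→ {A,C,T}; cost 0
per-site changes: [3, 3, 4, 3, 4]; total = 17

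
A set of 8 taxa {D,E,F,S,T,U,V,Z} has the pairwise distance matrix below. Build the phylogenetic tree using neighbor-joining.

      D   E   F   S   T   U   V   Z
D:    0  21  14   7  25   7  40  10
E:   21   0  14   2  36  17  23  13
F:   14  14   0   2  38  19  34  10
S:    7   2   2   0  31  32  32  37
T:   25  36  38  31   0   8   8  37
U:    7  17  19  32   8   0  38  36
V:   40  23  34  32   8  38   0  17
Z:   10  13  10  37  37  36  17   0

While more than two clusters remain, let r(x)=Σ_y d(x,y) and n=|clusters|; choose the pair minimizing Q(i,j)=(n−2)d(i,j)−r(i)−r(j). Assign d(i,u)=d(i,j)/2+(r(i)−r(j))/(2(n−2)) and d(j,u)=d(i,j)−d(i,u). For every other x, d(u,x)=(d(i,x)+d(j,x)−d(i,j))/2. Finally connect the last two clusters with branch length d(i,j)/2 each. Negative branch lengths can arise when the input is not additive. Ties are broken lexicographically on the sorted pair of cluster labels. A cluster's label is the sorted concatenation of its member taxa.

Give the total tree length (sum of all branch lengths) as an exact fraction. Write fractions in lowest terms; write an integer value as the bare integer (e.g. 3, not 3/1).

1. join T+V (d=8, Q=-327) ⇒ TV; edges |T|=13/4, |V|=19/4
  updated: d(D,TV)=57/2, d(E,TV)=51/2, d(F,TV)=32, d(S,TV)=55/2, d(TV,U)=19, d(TV,Z)=23
2. join TV+U (d=19, Q=-381/2) ⇒ TUV; edges |TV|=241/20, |U|=139/20
  updated: d(D,TUV)=33/4, d(E,TUV)=47/4, d(F,TUV)=16, d(S,TUV)=81/4, d(TUV,Z)=20
3. join E+S (d=2, Q=-122) ⇒ ES; edges |E|=3/16, |S|=29/16
  updated: d(D,ES)=13, d(ES,F)=7, d(ES,TUV)=15, d(ES,Z)=24
4. join ES+F (d=7, Q=-85) ⇒ EFS; edges |ES|=11/2, |F|=3/2
  updated: d(D,EFS)=10, d(EFS,TUV)=12, d(EFS,Z)=27/2
5. join D+TUV (d=33/4, Q=-52) ⇒ DTUV; edges |D|=9/8, |TUV|=57/8
  updated: d(DTUV,EFS)=55/8, d(DTUV,Z)=87/8
6. join DTUV+EFS (d=55/8, Q=-125/4) ⇒ DEFSTUV; edges |DTUV|=17/8, |EFS|=19/4
  updated: d(DEFSTUV,Z)=35/4
7. join DEFSTUV+Z (d=35/4) ⇒ DEFSTUVZ; edges |DEFSTUV|=35/8, |Z|=35/8
final tree: (((D:9/8,((T:13/4,V:19/4):241/20,U:139/20):57/8):17/8,((E:3/16,S:29/16):11/2,F:3/2):19/4):35/8,Z:35/8)
total length: 479/8

479/8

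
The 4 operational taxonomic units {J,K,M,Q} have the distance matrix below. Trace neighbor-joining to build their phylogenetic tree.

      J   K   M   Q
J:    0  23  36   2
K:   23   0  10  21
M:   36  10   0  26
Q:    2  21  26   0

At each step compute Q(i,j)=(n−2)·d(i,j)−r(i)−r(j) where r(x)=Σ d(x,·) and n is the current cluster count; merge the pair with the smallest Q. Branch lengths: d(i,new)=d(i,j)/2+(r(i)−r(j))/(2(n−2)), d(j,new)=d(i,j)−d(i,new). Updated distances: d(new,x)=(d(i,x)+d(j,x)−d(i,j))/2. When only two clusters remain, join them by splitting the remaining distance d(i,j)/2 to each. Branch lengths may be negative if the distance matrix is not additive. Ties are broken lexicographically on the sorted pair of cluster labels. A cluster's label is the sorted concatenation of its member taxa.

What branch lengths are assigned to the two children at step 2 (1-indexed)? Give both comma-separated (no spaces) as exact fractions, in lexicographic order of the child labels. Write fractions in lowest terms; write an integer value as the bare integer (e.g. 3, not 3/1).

41/2,1/2

1. join J+Q (d=2, Q=-106) ⇒ JQ; edges |J|=4, |Q|=-2
  updated: d(JQ,K)=21, d(JQ,M)=30
2. join JQ+K (d=21, Q=-61) ⇒ JKQ; edges |JQ|=41/2, |K|=1/2
  updated: d(JKQ,M)=19/2
3. join JKQ+M (d=19/2) ⇒ JKMQ; edges |JKQ|=19/4, |M|=19/4
final tree: (((J:4,Q:-2):41/2,K:1/2):19/4,M:19/4)
total length: 65/2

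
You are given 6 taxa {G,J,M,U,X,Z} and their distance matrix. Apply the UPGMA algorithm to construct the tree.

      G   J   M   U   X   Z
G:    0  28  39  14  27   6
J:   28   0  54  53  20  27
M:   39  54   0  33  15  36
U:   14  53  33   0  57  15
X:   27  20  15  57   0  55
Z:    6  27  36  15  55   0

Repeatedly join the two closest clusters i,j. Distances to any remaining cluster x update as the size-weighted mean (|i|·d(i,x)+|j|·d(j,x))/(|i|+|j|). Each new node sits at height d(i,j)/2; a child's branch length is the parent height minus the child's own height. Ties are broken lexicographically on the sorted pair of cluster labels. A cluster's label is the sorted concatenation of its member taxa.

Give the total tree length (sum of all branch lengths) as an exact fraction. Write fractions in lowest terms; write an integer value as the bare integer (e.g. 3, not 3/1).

607/8

1. join G+Z (d=6) ⇒ GZ; edges |G|=3, |Z|=3
  updated: d(GZ,J)=55/2, d(GZ,M)=75/2, d(GZ,U)=29/2, d(GZ,X)=41
2. join GZ+U (d=29/2) ⇒ GUZ; edges |GZ|=17/4, |U|=29/4
  updated: d(GUZ,J)=36, d(GUZ,M)=36, d(GUZ,X)=139/3
3. join M+X (d=15) ⇒ MX; edges |M|=15/2, |X|=15/2
  updated: d(GUZ,MX)=247/6, d(J,MX)=37
4. join GUZ+J (d=36) ⇒ GJUZ; edges |GUZ|=43/4, |J|=18
  updated: d(GJUZ,MX)=321/8
5. join GJUZ+MX (d=321/8) ⇒ GJMUXZ; edges |GJUZ|=33/16, |MX|=201/16
final tree: ((((G:3,Z:3):17/4,U:29/4):43/4,J:18):33/16,(M:15/2,X:15/2):201/16)
total length: 607/8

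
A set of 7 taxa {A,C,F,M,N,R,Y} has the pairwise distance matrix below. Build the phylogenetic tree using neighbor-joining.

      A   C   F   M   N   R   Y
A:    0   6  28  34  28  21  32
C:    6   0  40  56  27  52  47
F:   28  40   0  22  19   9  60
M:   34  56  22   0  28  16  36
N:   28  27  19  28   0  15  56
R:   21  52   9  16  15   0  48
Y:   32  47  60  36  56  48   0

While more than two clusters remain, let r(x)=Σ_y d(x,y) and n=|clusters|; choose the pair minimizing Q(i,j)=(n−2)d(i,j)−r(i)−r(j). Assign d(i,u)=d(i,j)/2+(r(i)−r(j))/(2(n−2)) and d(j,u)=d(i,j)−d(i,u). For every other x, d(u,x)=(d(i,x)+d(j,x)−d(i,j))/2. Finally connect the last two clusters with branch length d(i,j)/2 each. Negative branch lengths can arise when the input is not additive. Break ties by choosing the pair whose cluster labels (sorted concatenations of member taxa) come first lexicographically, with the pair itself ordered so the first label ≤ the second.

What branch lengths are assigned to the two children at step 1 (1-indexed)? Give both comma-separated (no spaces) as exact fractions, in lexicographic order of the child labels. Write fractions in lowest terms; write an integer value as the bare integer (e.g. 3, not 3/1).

-49/10,109/10

iteration 1: select A,C (d=6, Q=-347); attach at lengths (-49/10, 109/10); label the merged cluster AC
  updated: d(AC,F)=31, d(AC,M)=42, d(AC,N)=49/2, d(AC,R)=67/2, d(AC,Y)=73/2
iteration 2: select AC,Y (d=73/2, Q=-258); attach at lengths (77/8, 215/8); label the merged cluster ACY
  updated: d(ACY,F)=109/4, d(ACY,M)=83/4, d(ACY,N)=22, d(ACY,R)=45/2
iteration 3: select ACY,M (d=83/4, Q=-117); attach at lengths (34/3, 113/12); label the merged cluster ACMY
  updated: d(ACMY,F)=57/4, d(ACMY,N)=117/8, d(ACMY,R)=71/8
iteration 4: select ACMY,N (d=117/8, Q=-457/8); attach at lengths (147/32, 321/32); label the merged cluster ACMNY
  updated: d(ACMNY,F)=149/16, d(ACMNY,R)=37/8
iteration 5: select ACMNY,F (d=149/16, Q=-367/16); attach at lengths (79/32, 219/32); label the merged cluster ACFMNY
  updated: d(ACFMNY,R)=69/32
iteration 6: select ACFMNY,R (d=69/32); attach at lengths (69/64, 69/64); label the merged cluster ACFMNRY
final tree: ((((((A:-49/10,C:109/10):77/8,Y:215/8):34/3,M:113/12):147/32,N:321/32):79/32,F:219/32):69/64,R:69/64)
total length: 2859/32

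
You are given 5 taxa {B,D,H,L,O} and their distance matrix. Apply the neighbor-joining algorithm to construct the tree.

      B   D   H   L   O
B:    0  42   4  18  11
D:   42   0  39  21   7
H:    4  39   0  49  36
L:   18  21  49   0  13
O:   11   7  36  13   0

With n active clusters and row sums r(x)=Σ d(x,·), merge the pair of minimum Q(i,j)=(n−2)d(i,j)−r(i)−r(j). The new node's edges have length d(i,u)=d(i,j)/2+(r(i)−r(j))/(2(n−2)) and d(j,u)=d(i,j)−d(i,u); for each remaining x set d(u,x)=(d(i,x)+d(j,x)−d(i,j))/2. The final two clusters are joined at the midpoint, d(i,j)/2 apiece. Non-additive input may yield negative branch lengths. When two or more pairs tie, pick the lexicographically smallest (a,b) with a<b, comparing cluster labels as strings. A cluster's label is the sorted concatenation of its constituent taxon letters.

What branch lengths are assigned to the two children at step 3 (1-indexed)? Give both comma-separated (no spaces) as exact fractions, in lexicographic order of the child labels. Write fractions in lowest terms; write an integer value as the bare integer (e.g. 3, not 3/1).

1. join B+H (d=4, Q=-191) ⇒ BH; edges |B|=-41/6, |H|=65/6
  updated: d(BH,D)=77/2, d(BH,L)=63/2, d(BH,O)=43/2
2. join BH+L (d=63/2, Q=-94) ⇒ BHL; edges |BH|=89/4, |L|=37/4
  updated: d(BHL,D)=14, d(BHL,O)=3/2
3. join BHL+D (d=14, Q=-45/2) ⇒ BDHL; edges |BHL|=17/4, |D|=39/4
  updated: d(BDHL,O)=-11/4
4. join BDHL+O (d=-11/4) ⇒ BDHLO; edges |BDHL|=-11/8, |O|=-11/8
final tree: ((((B:-41/6,H:65/6):89/4,L:37/4):17/4,D:39/4):-11/8,O:-11/8)
total length: 187/4

17/4,39/4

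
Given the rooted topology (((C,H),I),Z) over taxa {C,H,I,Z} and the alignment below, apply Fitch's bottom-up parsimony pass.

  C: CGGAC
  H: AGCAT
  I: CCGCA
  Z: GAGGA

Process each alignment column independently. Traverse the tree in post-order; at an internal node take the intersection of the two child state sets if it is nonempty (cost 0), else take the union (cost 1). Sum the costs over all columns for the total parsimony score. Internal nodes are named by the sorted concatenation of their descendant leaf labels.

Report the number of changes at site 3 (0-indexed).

2

CH@0: {C} ∪ {A} = {A,C} (union, +1)
CHI@0: {A,C} ∩ {C} = {C} (intersection, +0)
CHIZ@0: {C} ∪ {G} = {C,G} (union, +1)
CH@1: {G} ∩ {G} = {G} (intersection, +0)
CHI@1: {G} ∪ {C} = {C,G} (union, +1)
CHIZ@1: {C,G} ∪ {A} = {A,C,G} (union, +1)
CH@2: {G} ∪ {C} = {C,G} (union, +1)
CHI@2: {C,G} ∩ {G} = {G} (intersection, +0)
CHIZ@2: {G} ∩ {G} = {G} (intersection, +0)
CH@3: {A} ∩ {A} = {A} (intersection, +0)
CHI@3: {A} ∪ {C} = {A,C} (union, +1)
CHIZ@3: {A,C} ∪ {G} = {A,C,G} (union, +1)
CH@4: {C} ∪ {T} = {C,T} (union, +1)
CHI@4: {C,T} ∪ {A} = {A,C,T} (union, +1)
CHIZ@4: {A,C,T} ∩ {A} = {A} (intersection, +0)
per-site changes: [2, 2, 1, 2, 2]; total = 9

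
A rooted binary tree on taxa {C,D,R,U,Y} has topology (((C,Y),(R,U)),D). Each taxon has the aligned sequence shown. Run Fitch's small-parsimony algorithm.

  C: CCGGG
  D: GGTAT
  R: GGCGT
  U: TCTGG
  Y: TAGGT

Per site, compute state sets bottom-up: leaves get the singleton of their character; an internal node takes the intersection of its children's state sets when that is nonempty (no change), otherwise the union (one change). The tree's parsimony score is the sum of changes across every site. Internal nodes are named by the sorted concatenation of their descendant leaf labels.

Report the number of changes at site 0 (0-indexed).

3

site 0, node CY: C={C} ∪ Y={T} → {C,T} (+1)
site 0, node RU: R={G} ∪ U={T} → {G,T} (+1)
site 0, node CRUY: CY={C,T} ∩ RU={G,T} → {T} (+0)
site 0, node CDRUY: CRUY={T} ∪ D={G} → {G,T} (+1)
site 1, node CY: C={C} ∪ Y={A} → {A,C} (+1)
site 1, node RU: R={G} ∪ U={C} → {C,G} (+1)
site 1, node CRUY: CY={A,C} ∩ RU={C,G} → {C} (+0)
site 1, node CDRUY: CRUY={C} ∪ D={G} → {C,G} (+1)
site 2, node CY: C={G} ∩ Y={G} → {G} (+0)
site 2, node RU: R={C} ∪ U={T} → {C,T} (+1)
site 2, node CRUY: CY={G} ∪ RU={C,T} → {C,G,T} (+1)
site 2, node CDRUY: CRUY={C,G,T} ∩ D={T} → {T} (+0)
site 3, node CY: C={G} ∩ Y={G} → {G} (+0)
site 3, node RU: R={G} ∩ U={G} → {G} (+0)
site 3, node CRUY: CY={G} ∩ RU={G} → {G} (+0)
site 3, node CDRUY: CRUY={G} ∪ D={A} → {A,G} (+1)
site 4, node CY: C={G} ∪ Y={T} → {G,T} (+1)
site 4, node RU: R={T} ∪ U={G} → {G,T} (+1)
site 4, node CRUY: CY={G,T} ∩ RU={G,T} → {G,T} (+0)
site 4, node CDRUY: CRUY={G,T} ∩ D={T} → {T} (+0)
per-site changes: [3, 3, 2, 1, 2]; total = 11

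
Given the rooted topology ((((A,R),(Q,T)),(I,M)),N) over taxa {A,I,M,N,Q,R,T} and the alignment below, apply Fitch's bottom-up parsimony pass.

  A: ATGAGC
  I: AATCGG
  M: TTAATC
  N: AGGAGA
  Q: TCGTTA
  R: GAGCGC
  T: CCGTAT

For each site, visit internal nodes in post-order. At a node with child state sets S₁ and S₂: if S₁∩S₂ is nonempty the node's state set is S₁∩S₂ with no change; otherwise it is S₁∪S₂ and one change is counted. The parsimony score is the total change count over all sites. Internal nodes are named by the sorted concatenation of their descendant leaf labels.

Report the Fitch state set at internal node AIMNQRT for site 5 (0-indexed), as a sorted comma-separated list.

AR@0: {A} ∪ {G} = {A,G} (union, +1)
QT@0: {T} ∪ {C} = {C,T} (union, +1)
AQRT@0: {A,G} ∪ {C,T} = {A,C,G,T} (union, +1)
IM@0: {A} ∪ {T} = {A,T} (union, +1)
AIMQRT@0: {A,C,G,T} ∩ {A,T} = {A,T} (intersection, +0)
AIMNQRT@0: {A,T} ∩ {A} = {A} (intersection, +0)
AR@1: {T} ∪ {A} = {A,T} (union, +1)
QT@1: {C} ∩ {C} = {C} (intersection, +0)
AQRT@1: {A,T} ∪ {C} = {A,C,T} (union, +1)
IM@1: {A} ∪ {T} = {A,T} (union, +1)
AIMQRT@1: {A,C,T} ∩ {A,T} = {A,T} (intersection, +0)
AIMNQRT@1: {A,T} ∪ {G} = {A,G,T} (union, +1)
AR@2: {G} ∩ {G} = {G} (intersection, +0)
QT@2: {G} ∩ {G} = {G} (intersection, +0)
AQRT@2: {G} ∩ {G} = {G} (intersection, +0)
IM@2: {T} ∪ {A} = {A,T} (union, +1)
AIMQRT@2: {G} ∪ {A,T} = {A,G,T} (union, +1)
AIMNQRT@2: {A,G,T} ∩ {G} = {G} (intersection, +0)
AR@3: {A} ∪ {C} = {A,C} (union, +1)
QT@3: {T} ∩ {T} = {T} (intersection, +0)
AQRT@3: {A,C} ∪ {T} = {A,C,T} (union, +1)
IM@3: {C} ∪ {A} = {A,C} (union, +1)
AIMQRT@3: {A,C,T} ∩ {A,C} = {A,C} (intersection, +0)
AIMNQRT@3: {A,C} ∩ {A} = {A} (intersection, +0)
AR@4: {G} ∩ {G} = {G} (intersection, +0)
QT@4: {T} ∪ {A} = {A,T} (union, +1)
AQRT@4: {G} ∪ {A,T} = {A,G,T} (union, +1)
IM@4: {G} ∪ {T} = {G,T} (union, +1)
AIMQRT@4: {A,G,T} ∩ {G,T} = {G,T} (intersection, +0)
AIMNQRT@4: {G,T} ∩ {G} = {G} (intersection, +0)
AR@5: {C} ∩ {C} = {C} (intersection, +0)
QT@5: {A} ∪ {T} = {A,T} (union, +1)
AQRT@5: {C} ∪ {A,T} = {A,C,T} (union, +1)
IM@5: {G} ∪ {C} = {C,G} (union, +1)
AIMQRT@5: {A,C,T} ∩ {C,G} = {C} (intersection, +0)
AIMNQRT@5: {C} ∪ {A} = {A,C} (union, +1)
per-site changes: [4, 4, 2, 3, 3, 4]; total = 20

A,C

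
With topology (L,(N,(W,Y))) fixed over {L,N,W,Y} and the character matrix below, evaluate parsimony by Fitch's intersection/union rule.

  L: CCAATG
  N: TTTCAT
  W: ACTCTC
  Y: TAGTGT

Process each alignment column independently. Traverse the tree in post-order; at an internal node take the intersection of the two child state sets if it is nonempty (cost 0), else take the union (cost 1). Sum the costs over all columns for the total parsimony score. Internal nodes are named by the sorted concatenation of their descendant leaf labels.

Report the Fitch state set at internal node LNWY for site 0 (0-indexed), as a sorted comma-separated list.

C,T

WY@0: {A} ∪ {T} = {A,T} (union, +1)
NWY@0: {T} ∩ {A,T} = {T} (intersection, +0)
LNWY@0: {C} ∪ {T} = {C,T} (union, +1)
WY@1: {C} ∪ {A} = {A,C} (union, +1)
NWY@1: {T} ∪ {A,C} = {A,C,T} (union, +1)
LNWY@1: {C} ∩ {A,C,T} = {C} (intersection, +0)
WY@2: {T} ∪ {G} = {G,T} (union, +1)
NWY@2: {T} ∩ {G,T} = {T} (intersection, +0)
LNWY@2: {A} ∪ {T} = {A,T} (union, +1)
WY@3: {C} ∪ {T} = {C,T} (union, +1)
NWY@3: {C} ∩ {C,T} = {C} (intersection, +0)
LNWY@3: {A} ∪ {C} = {A,C} (union, +1)
WY@4: {T} ∪ {G} = {G,T} (union, +1)
NWY@4: {A} ∪ {G,T} = {A,G,T} (union, +1)
LNWY@4: {T} ∩ {A,G,T} = {T} (intersection, +0)
WY@5: {C} ∪ {T} = {C,T} (union, +1)
NWY@5: {T} ∩ {C,T} = {T} (intersection, +0)
LNWY@5: {G} ∪ {T} = {G,T} (union, +1)
per-site changes: [2, 2, 2, 2, 2, 2]; total = 12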